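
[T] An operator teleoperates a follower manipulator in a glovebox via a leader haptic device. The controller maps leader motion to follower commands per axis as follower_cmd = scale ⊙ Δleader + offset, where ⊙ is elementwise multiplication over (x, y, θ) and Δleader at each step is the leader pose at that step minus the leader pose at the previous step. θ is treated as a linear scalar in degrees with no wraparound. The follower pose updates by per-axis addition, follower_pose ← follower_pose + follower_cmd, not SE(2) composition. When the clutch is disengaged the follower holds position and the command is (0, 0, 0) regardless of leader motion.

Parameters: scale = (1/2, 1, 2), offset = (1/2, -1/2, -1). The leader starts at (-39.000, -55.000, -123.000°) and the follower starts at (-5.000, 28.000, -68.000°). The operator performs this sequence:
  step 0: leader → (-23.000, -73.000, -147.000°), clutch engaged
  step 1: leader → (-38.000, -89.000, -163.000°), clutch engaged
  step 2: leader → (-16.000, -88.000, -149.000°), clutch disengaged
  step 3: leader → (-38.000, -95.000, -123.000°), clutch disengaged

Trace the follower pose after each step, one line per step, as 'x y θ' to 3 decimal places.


3.500 9.500 -117.000
-3.500 -7.000 -150.000
-3.500 -7.000 -150.000
-3.500 -7.000 -150.000

step 0: Δleader=(16.000, -18.000, -24.000°), engaged; cmd=(8.500, -18.500, -49.000°) → follower=(3.500, 9.500, -117.000°)
step 1: Δleader=(-15.000, -16.000, -16.000°), engaged; cmd=(-7.000, -16.500, -33.000°) → follower=(-3.500, -7.000, -150.000°)
step 2: Δleader=(22.000, 1.000, 14.000°), disengaged; cmd=(0,0,0) → follower holds at (-3.500, -7.000, -150.000°)
step 3: Δleader=(-22.000, -7.000, 26.000°), disengaged; cmd=(0,0,0) → follower holds at (-3.500, -7.000, -150.000°)


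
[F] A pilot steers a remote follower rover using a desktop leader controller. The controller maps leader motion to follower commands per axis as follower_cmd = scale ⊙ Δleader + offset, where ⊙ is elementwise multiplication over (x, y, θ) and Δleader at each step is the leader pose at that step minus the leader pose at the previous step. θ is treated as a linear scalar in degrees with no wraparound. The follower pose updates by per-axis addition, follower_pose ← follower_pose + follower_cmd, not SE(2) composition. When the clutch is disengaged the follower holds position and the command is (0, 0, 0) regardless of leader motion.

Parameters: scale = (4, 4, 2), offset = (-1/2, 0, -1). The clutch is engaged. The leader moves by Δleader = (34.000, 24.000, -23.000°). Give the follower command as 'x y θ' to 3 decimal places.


axis x: 4·34.000 + -1/2 = 135.500
axis y: 4·24.000 + 0 = 96.000
axis θ: 2·-23.000 + -1 = -47.000

135.500 96.000 -47.000


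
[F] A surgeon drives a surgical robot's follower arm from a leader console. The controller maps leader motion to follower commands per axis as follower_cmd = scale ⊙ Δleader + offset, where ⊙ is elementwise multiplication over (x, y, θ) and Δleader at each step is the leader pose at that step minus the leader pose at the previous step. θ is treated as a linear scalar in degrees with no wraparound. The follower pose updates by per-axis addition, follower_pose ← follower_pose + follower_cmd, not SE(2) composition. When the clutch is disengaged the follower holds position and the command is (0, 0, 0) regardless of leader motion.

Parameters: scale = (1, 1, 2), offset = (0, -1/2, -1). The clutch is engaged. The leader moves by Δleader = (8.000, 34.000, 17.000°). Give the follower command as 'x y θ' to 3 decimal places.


8.000 33.500 33.000

axis x: 1·8.000 + 0 = 8.000
axis y: 1·34.000 + -1/2 = 33.500
axis θ: 2·17.000 + -1 = 33.000


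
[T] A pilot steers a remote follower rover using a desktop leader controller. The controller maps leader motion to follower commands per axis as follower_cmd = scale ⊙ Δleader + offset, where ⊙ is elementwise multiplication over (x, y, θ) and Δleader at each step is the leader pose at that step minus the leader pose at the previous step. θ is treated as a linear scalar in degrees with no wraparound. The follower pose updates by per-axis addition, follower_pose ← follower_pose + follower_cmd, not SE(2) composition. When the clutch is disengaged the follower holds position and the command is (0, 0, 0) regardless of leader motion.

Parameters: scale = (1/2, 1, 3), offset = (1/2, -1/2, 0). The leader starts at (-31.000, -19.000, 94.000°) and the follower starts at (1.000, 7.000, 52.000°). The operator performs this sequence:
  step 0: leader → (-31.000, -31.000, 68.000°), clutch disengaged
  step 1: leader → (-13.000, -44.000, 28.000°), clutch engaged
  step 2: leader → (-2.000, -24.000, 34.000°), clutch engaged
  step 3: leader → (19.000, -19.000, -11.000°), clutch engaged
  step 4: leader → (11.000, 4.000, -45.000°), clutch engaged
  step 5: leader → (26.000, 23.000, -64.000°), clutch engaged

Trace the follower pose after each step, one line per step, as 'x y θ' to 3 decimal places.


step 0: Δleader=(0.000, -12.000, -26.000°), disengaged; cmd=(0,0,0) → follower holds at (1.000, 7.000, 52.000°)
step 1: Δleader=(18.000, -13.000, -40.000°), engaged; cmd=(9.500, -13.500, -120.000°) → follower=(10.500, -6.500, -68.000°)
step 2: Δleader=(11.000, 20.000, 6.000°), engaged; cmd=(6.000, 19.500, 18.000°) → follower=(16.500, 13.000, -50.000°)
step 3: Δleader=(21.000, 5.000, -45.000°), engaged; cmd=(11.000, 4.500, -135.000°) → follower=(27.500, 17.500, -185.000°)
step 4: Δleader=(-8.000, 23.000, -34.000°), engaged; cmd=(-3.500, 22.500, -102.000°) → follower=(24.000, 40.000, -287.000°)
step 5: Δleader=(15.000, 19.000, -19.000°), engaged; cmd=(8.000, 18.500, -57.000°) → follower=(32.000, 58.500, -344.000°)

1.000 7.000 52.000
10.500 -6.500 -68.000
16.500 13.000 -50.000
27.500 17.500 -185.000
24.000 40.000 -287.000
32.000 58.500 -344.000


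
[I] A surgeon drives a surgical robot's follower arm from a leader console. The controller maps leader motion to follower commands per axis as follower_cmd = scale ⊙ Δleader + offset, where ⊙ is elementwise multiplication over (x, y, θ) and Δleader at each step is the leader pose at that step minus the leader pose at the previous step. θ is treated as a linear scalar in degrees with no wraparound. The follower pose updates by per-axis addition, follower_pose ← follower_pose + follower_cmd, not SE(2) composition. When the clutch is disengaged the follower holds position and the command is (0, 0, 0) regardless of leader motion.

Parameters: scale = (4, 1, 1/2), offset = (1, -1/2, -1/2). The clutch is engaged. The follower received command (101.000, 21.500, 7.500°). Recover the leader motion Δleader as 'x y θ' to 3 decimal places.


axis x: (101.000 − 1) / (4) = 25.000
axis y: (21.500 − -1/2) / (1) = 22.000
axis θ: (7.500 − -1/2) / (1/2) = 16.000

25.000 22.000 16.000


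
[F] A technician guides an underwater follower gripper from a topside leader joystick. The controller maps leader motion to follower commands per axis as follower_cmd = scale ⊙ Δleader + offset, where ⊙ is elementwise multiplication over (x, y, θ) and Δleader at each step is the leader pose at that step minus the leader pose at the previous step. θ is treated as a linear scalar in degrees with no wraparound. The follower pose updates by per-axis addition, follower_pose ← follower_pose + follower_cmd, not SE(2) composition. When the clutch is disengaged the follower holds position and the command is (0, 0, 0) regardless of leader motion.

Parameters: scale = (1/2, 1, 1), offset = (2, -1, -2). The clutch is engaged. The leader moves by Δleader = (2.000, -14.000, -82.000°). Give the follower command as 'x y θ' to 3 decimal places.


axis x: 1/2·2.000 + 2 = 3.000
axis y: 1·-14.000 + -1 = -15.000
axis θ: 1·-82.000 + -2 = -84.000

3.000 -15.000 -84.000


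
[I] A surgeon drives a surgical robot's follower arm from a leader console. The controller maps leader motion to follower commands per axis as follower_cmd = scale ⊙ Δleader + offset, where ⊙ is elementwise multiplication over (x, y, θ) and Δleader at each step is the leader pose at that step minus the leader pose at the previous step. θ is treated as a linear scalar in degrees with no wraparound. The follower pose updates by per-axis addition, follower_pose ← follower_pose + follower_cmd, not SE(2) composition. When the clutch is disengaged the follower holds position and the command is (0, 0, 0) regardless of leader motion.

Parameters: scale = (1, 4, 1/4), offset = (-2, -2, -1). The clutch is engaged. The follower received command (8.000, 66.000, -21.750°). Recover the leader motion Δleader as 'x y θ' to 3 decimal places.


10.000 17.000 -83.000

axis x: (8.000 − -2) / (1) = 10.000
axis y: (66.000 − -2) / (4) = 17.000
axis θ: (-21.750 − -1) / (1/4) = -83.000


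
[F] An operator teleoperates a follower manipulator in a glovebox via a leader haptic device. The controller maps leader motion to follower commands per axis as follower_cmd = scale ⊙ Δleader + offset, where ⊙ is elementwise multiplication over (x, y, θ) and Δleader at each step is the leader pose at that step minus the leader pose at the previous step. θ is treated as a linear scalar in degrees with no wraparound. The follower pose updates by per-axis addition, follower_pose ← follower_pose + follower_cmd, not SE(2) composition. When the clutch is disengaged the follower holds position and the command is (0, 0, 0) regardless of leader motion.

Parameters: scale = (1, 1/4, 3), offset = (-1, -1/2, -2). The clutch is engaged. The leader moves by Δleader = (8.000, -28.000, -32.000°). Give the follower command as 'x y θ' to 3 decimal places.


axis x: 1·8.000 + -1 = 7.000
axis y: 1/4·-28.000 + -1/2 = -7.500
axis θ: 3·-32.000 + -2 = -98.000

7.000 -7.500 -98.000


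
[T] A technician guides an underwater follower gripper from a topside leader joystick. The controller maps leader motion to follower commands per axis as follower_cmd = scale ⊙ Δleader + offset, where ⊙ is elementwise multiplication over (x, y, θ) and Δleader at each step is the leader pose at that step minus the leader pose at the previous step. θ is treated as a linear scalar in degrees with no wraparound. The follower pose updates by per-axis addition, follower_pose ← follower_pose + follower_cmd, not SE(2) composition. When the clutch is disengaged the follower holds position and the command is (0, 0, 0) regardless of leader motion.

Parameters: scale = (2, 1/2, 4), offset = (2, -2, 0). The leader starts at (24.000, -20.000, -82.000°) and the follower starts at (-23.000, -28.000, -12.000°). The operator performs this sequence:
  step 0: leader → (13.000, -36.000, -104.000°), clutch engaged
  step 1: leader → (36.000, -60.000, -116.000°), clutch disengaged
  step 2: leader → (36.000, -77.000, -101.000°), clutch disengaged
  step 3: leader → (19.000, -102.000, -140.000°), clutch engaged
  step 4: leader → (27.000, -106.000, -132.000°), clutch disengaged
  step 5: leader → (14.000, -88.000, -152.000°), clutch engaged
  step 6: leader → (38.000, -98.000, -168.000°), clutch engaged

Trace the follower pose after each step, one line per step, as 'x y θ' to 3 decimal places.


step 0: Δleader=(-11.000, -16.000, -22.000°), engaged; cmd=(-20.000, -10.000, -88.000°) → follower=(-43.000, -38.000, -100.000°)
step 1: Δleader=(23.000, -24.000, -12.000°), disengaged; cmd=(0,0,0) → follower holds at (-43.000, -38.000, -100.000°)
step 2: Δleader=(0.000, -17.000, 15.000°), disengaged; cmd=(0,0,0) → follower holds at (-43.000, -38.000, -100.000°)
step 3: Δleader=(-17.000, -25.000, -39.000°), engaged; cmd=(-32.000, -14.500, -156.000°) → follower=(-75.000, -52.500, -256.000°)
step 4: Δleader=(8.000, -4.000, 8.000°), disengaged; cmd=(0,0,0) → follower holds at (-75.000, -52.500, -256.000°)
step 5: Δleader=(-13.000, 18.000, -20.000°), engaged; cmd=(-24.000, 7.000, -80.000°) → follower=(-99.000, -45.500, -336.000°)
step 6: Δleader=(24.000, -10.000, -16.000°), engaged; cmd=(50.000, -7.000, -64.000°) → follower=(-49.000, -52.500, -400.000°)

-43.000 -38.000 -100.000
-43.000 -38.000 -100.000
-43.000 -38.000 -100.000
-75.000 -52.500 -256.000
-75.000 -52.500 -256.000
-99.000 -45.500 -336.000
-49.000 -52.500 -400.000


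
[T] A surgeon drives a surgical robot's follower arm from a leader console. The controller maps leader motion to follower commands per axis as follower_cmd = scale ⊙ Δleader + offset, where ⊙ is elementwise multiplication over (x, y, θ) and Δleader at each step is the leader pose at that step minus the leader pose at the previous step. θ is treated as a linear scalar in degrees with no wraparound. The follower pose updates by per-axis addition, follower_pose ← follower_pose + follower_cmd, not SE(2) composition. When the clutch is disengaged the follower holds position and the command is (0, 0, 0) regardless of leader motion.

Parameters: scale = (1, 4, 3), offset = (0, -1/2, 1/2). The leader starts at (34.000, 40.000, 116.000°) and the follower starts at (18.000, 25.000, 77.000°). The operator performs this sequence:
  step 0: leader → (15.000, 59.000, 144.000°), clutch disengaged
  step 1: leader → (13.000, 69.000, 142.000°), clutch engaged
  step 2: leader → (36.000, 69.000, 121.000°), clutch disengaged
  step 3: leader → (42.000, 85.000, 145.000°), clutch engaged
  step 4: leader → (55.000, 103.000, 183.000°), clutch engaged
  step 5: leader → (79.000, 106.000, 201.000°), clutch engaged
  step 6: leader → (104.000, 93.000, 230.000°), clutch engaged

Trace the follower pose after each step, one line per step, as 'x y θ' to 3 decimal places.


step 0: Δleader=(-19.000, 19.000, 28.000°), disengaged; cmd=(0,0,0) → follower holds at (18.000, 25.000, 77.000°)
step 1: Δleader=(-2.000, 10.000, -2.000°), engaged; cmd=(-2.000, 39.500, -5.500°) → follower=(16.000, 64.500, 71.500°)
step 2: Δleader=(23.000, 0.000, -21.000°), disengaged; cmd=(0,0,0) → follower holds at (16.000, 64.500, 71.500°)
step 3: Δleader=(6.000, 16.000, 24.000°), engaged; cmd=(6.000, 63.500, 72.500°) → follower=(22.000, 128.000, 144.000°)
step 4: Δleader=(13.000, 18.000, 38.000°), engaged; cmd=(13.000, 71.500, 114.500°) → follower=(35.000, 199.500, 258.500°)
step 5: Δleader=(24.000, 3.000, 18.000°), engaged; cmd=(24.000, 11.500, 54.500°) → follower=(59.000, 211.000, 313.000°)
step 6: Δleader=(25.000, -13.000, 29.000°), engaged; cmd=(25.000, -52.500, 87.500°) → follower=(84.000, 158.500, 400.500°)

18.000 25.000 77.000
16.000 64.500 71.500
16.000 64.500 71.500
22.000 128.000 144.000
35.000 199.500 258.500
59.000 211.000 313.000
84.000 158.500 400.500


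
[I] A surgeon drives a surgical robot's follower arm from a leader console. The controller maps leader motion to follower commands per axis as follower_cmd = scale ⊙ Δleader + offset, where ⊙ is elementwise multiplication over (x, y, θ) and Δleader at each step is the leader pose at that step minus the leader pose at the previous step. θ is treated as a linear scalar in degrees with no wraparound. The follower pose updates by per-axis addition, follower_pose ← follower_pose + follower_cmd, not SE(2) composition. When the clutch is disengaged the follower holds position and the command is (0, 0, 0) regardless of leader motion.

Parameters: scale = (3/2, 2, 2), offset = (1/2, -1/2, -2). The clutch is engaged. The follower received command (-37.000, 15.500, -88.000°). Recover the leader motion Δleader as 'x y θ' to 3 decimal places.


axis x: (-37.000 − 1/2) / (3/2) = -25.000
axis y: (15.500 − -1/2) / (2) = 8.000
axis θ: (-88.000 − -2) / (2) = -43.000

-25.000 8.000 -43.000


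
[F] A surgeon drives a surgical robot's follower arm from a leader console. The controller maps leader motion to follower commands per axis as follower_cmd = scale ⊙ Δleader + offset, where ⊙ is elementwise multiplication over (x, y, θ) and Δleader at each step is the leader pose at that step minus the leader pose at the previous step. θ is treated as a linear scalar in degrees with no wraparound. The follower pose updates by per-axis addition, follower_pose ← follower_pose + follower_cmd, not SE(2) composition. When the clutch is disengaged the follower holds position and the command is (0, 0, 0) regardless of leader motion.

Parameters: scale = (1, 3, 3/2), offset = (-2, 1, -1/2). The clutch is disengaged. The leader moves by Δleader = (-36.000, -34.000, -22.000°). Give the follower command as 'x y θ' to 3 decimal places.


clutch disengaged → follower holds; cmd = (0, 0, 0)

0.000 0.000 0.000


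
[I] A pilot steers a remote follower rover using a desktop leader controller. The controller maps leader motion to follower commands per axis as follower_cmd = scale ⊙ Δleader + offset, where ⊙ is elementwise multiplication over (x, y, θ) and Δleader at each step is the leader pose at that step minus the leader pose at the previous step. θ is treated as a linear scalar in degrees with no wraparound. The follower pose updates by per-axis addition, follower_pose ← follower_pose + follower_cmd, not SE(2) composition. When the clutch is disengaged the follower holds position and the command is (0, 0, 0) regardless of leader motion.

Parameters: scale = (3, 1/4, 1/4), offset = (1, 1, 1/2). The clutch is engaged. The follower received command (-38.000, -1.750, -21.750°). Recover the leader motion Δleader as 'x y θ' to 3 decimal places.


-13.000 -11.000 -89.000

axis x: (-38.000 − 1) / (3) = -13.000
axis y: (-1.750 − 1) / (1/4) = -11.000
axis θ: (-21.750 − 1/2) / (1/4) = -89.000


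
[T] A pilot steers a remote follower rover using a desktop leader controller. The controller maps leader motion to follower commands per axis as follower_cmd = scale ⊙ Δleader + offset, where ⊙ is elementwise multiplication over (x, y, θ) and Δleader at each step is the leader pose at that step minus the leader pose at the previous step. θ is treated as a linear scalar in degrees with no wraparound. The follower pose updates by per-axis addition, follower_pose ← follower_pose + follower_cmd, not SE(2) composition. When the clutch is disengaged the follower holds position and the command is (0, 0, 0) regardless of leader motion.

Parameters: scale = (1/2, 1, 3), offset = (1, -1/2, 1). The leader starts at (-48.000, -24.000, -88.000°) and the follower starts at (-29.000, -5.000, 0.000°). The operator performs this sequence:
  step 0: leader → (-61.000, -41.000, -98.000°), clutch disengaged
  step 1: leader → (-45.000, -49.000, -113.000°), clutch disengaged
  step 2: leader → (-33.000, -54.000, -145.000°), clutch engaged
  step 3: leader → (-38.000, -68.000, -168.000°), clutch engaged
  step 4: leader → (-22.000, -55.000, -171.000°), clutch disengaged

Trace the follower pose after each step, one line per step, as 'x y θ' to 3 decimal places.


-29.000 -5.000 0.000
-29.000 -5.000 0.000
-22.000 -10.500 -95.000
-23.500 -25.000 -163.000
-23.500 -25.000 -163.000

step 0: Δleader=(-13.000, -17.000, -10.000°), disengaged; cmd=(0,0,0) → follower holds at (-29.000, -5.000, 0.000°)
step 1: Δleader=(16.000, -8.000, -15.000°), disengaged; cmd=(0,0,0) → follower holds at (-29.000, -5.000, 0.000°)
step 2: Δleader=(12.000, -5.000, -32.000°), engaged; cmd=(7.000, -5.500, -95.000°) → follower=(-22.000, -10.500, -95.000°)
step 3: Δleader=(-5.000, -14.000, -23.000°), engaged; cmd=(-1.500, -14.500, -68.000°) → follower=(-23.500, -25.000, -163.000°)
step 4: Δleader=(16.000, 13.000, -3.000°), disengaged; cmd=(0,0,0) → follower holds at (-23.500, -25.000, -163.000°)


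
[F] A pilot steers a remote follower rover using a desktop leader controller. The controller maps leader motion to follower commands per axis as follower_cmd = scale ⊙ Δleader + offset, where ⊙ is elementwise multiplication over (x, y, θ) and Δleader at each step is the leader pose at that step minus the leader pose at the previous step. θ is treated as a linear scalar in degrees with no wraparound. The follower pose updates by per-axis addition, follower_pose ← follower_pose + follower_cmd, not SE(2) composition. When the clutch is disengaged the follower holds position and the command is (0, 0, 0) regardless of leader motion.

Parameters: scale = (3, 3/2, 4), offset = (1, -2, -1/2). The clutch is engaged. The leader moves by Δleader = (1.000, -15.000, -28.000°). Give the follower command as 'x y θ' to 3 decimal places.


4.000 -24.500 -112.500

axis x: 3·1.000 + 1 = 4.000
axis y: 3/2·-15.000 + -2 = -24.500
axis θ: 4·-28.000 + -1/2 = -112.500


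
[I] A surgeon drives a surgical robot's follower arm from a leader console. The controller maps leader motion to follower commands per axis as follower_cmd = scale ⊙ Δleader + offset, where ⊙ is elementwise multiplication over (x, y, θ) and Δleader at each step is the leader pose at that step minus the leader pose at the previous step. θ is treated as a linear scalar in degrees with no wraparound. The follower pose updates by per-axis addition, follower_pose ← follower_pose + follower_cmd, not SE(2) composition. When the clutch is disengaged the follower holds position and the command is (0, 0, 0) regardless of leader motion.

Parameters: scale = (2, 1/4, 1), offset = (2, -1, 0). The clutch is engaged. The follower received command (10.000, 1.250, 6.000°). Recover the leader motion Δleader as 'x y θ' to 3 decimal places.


4.000 9.000 6.000

axis x: (10.000 − 2) / (2) = 4.000
axis y: (1.250 − -1) / (1/4) = 9.000
axis θ: (6.000 − 0) / (1) = 6.000


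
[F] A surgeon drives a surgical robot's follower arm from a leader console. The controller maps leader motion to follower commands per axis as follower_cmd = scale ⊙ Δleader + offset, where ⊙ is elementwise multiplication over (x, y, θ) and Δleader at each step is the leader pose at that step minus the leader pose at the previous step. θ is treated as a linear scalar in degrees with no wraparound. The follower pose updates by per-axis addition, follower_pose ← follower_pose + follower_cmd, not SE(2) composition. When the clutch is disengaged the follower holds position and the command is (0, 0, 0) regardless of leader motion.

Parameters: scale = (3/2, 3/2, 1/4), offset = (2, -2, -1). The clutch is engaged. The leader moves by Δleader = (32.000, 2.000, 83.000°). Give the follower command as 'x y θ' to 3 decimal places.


axis x: 3/2·32.000 + 2 = 50.000
axis y: 3/2·2.000 + -2 = 1.000
axis θ: 1/4·83.000 + -1 = 19.750

50.000 1.000 19.750


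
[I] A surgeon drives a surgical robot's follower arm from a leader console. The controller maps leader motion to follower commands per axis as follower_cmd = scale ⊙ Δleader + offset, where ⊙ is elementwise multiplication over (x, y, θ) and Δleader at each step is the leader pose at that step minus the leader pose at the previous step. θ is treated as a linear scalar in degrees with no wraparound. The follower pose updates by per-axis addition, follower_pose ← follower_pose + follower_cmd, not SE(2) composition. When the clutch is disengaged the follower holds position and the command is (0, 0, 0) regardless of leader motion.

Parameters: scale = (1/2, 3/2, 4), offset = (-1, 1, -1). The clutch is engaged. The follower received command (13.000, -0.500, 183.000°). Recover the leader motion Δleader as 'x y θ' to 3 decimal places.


axis x: (13.000 − -1) / (1/2) = 28.000
axis y: (-0.500 − 1) / (3/2) = -1.000
axis θ: (183.000 − -1) / (4) = 46.000

28.000 -1.000 46.000


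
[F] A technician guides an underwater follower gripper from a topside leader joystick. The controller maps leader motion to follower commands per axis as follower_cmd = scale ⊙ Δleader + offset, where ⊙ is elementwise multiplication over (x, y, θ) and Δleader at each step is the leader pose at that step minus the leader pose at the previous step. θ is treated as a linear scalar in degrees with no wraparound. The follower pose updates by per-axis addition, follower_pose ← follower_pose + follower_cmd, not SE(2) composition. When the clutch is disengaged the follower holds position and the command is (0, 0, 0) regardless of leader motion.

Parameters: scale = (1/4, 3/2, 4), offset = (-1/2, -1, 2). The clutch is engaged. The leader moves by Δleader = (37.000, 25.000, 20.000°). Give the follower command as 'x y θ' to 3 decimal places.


8.750 36.500 82.000

axis x: 1/4·37.000 + -1/2 = 8.750
axis y: 3/2·25.000 + -1 = 36.500
axis θ: 4·20.000 + 2 = 82.000


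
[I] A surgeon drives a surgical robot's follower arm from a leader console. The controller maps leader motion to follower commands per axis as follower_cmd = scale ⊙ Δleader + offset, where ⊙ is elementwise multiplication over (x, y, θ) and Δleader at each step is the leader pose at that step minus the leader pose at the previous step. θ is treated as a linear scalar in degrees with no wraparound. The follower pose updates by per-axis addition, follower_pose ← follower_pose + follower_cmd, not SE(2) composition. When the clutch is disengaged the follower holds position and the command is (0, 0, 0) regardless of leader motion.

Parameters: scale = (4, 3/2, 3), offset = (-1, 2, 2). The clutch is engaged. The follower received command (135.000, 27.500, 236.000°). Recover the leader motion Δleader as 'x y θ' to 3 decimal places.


axis x: (135.000 − -1) / (4) = 34.000
axis y: (27.500 − 2) / (3/2) = 17.000
axis θ: (236.000 − 2) / (3) = 78.000

34.000 17.000 78.000


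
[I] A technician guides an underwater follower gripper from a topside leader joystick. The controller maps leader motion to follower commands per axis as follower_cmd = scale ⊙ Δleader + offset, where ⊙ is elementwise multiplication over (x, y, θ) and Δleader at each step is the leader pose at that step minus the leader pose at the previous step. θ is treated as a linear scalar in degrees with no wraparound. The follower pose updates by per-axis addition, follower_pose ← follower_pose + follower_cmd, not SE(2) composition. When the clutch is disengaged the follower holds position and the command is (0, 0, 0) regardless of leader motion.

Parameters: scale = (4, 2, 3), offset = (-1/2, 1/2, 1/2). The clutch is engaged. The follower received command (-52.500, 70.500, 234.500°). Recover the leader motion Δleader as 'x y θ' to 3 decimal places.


-13.000 35.000 78.000

axis x: (-52.500 − -1/2) / (4) = -13.000
axis y: (70.500 − 1/2) / (2) = 35.000
axis θ: (234.500 − 1/2) / (3) = 78.000


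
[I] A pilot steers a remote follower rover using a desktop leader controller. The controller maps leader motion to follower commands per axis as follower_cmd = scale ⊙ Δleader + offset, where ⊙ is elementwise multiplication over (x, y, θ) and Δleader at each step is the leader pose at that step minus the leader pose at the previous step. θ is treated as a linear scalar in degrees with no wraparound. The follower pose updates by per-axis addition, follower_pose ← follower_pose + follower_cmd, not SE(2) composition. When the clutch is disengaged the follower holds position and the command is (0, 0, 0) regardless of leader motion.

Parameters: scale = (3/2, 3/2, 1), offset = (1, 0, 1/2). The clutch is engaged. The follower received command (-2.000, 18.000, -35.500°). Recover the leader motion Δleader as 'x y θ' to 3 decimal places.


-2.000 12.000 -36.000

axis x: (-2.000 − 1) / (3/2) = -2.000
axis y: (18.000 − 0) / (3/2) = 12.000
axis θ: (-35.500 − 1/2) / (1) = -36.000


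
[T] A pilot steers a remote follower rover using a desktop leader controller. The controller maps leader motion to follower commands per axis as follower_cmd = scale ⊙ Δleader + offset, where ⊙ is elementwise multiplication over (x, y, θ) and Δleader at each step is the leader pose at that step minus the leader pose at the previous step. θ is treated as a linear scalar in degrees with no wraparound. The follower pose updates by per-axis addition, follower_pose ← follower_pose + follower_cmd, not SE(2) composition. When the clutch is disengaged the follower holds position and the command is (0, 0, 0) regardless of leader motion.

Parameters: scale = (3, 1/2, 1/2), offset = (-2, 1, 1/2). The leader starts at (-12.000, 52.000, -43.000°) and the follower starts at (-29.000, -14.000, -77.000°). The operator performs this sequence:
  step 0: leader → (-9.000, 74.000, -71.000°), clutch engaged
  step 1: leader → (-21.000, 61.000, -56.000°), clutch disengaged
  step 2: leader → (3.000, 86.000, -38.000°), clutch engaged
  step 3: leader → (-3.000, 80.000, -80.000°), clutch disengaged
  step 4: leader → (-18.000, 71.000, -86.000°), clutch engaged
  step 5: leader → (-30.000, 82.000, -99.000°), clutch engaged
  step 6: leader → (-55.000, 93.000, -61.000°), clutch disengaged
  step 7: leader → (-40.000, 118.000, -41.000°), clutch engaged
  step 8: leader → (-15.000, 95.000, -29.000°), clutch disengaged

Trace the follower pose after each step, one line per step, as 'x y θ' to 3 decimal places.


-22.000 -2.000 -90.500
-22.000 -2.000 -90.500
48.000 11.500 -81.000
48.000 11.500 -81.000
1.000 8.000 -83.500
-37.000 14.500 -89.500
-37.000 14.500 -89.500
6.000 28.000 -79.000
6.000 28.000 -79.000

step 0: Δleader=(3.000, 22.000, -28.000°), engaged; cmd=(7.000, 12.000, -13.500°) → follower=(-22.000, -2.000, -90.500°)
step 1: Δleader=(-12.000, -13.000, 15.000°), disengaged; cmd=(0,0,0) → follower holds at (-22.000, -2.000, -90.500°)
step 2: Δleader=(24.000, 25.000, 18.000°), engaged; cmd=(70.000, 13.500, 9.500°) → follower=(48.000, 11.500, -81.000°)
step 3: Δleader=(-6.000, -6.000, -42.000°), disengaged; cmd=(0,0,0) → follower holds at (48.000, 11.500, -81.000°)
step 4: Δleader=(-15.000, -9.000, -6.000°), engaged; cmd=(-47.000, -3.500, -2.500°) → follower=(1.000, 8.000, -83.500°)
step 5: Δleader=(-12.000, 11.000, -13.000°), engaged; cmd=(-38.000, 6.500, -6.000°) → follower=(-37.000, 14.500, -89.500°)
step 6: Δleader=(-25.000, 11.000, 38.000°), disengaged; cmd=(0,0,0) → follower holds at (-37.000, 14.500, -89.500°)
step 7: Δleader=(15.000, 25.000, 20.000°), engaged; cmd=(43.000, 13.500, 10.500°) → follower=(6.000, 28.000, -79.000°)
step 8: Δleader=(25.000, -23.000, 12.000°), disengaged; cmd=(0,0,0) → follower holds at (6.000, 28.000, -79.000°)


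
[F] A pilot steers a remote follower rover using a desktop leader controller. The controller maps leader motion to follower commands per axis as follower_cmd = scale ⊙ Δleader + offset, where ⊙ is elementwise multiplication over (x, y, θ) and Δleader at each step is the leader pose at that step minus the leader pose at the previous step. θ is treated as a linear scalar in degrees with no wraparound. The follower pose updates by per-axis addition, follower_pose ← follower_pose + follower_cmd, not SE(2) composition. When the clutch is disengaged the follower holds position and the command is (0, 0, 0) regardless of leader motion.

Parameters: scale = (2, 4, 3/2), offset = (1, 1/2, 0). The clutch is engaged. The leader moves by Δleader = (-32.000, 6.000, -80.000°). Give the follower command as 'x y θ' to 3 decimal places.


axis x: 2·-32.000 + 1 = -63.000
axis y: 4·6.000 + 1/2 = 24.500
axis θ: 3/2·-80.000 + 0 = -120.000

-63.000 24.500 -120.000


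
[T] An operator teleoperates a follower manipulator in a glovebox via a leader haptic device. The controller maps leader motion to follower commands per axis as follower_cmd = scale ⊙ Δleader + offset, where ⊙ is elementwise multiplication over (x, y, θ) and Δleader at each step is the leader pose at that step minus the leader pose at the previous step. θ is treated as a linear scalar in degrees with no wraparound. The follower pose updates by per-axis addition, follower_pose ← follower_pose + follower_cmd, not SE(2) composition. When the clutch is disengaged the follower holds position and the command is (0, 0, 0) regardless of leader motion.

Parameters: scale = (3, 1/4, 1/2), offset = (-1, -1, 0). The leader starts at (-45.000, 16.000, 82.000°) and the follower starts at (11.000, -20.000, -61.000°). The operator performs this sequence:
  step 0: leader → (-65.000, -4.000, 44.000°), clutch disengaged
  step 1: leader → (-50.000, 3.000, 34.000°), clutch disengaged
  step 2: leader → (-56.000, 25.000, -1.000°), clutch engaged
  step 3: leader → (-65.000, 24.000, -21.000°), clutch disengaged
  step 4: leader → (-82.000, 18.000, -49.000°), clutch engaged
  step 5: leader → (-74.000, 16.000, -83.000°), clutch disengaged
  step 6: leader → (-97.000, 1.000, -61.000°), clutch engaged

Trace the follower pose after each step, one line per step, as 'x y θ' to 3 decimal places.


step 0: Δleader=(-20.000, -20.000, -38.000°), disengaged; cmd=(0,0,0) → follower holds at (11.000, -20.000, -61.000°)
step 1: Δleader=(15.000, 7.000, -10.000°), disengaged; cmd=(0,0,0) → follower holds at (11.000, -20.000, -61.000°)
step 2: Δleader=(-6.000, 22.000, -35.000°), engaged; cmd=(-19.000, 4.500, -17.500°) → follower=(-8.000, -15.500, -78.500°)
step 3: Δleader=(-9.000, -1.000, -20.000°), disengaged; cmd=(0,0,0) → follower holds at (-8.000, -15.500, -78.500°)
step 4: Δleader=(-17.000, -6.000, -28.000°), engaged; cmd=(-52.000, -2.500, -14.000°) → follower=(-60.000, -18.000, -92.500°)
step 5: Δleader=(8.000, -2.000, -34.000°), disengaged; cmd=(0,0,0) → follower holds at (-60.000, -18.000, -92.500°)
step 6: Δleader=(-23.000, -15.000, 22.000°), engaged; cmd=(-70.000, -4.750, 11.000°) → follower=(-130.000, -22.750, -81.500°)

11.000 -20.000 -61.000
11.000 -20.000 -61.000
-8.000 -15.500 -78.500
-8.000 -15.500 -78.500
-60.000 -18.000 -92.500
-60.000 -18.000 -92.500
-130.000 -22.750 -81.500


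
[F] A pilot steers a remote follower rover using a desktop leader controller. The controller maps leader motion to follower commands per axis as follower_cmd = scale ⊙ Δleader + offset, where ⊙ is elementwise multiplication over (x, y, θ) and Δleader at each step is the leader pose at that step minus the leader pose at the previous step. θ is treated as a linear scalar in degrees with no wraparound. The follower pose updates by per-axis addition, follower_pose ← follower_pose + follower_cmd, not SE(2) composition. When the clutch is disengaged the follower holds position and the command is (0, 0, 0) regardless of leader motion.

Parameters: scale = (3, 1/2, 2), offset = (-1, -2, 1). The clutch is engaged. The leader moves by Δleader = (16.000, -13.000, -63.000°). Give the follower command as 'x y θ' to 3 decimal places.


axis x: 3·16.000 + -1 = 47.000
axis y: 1/2·-13.000 + -2 = -8.500
axis θ: 2·-63.000 + 1 = -125.000

47.000 -8.500 -125.000


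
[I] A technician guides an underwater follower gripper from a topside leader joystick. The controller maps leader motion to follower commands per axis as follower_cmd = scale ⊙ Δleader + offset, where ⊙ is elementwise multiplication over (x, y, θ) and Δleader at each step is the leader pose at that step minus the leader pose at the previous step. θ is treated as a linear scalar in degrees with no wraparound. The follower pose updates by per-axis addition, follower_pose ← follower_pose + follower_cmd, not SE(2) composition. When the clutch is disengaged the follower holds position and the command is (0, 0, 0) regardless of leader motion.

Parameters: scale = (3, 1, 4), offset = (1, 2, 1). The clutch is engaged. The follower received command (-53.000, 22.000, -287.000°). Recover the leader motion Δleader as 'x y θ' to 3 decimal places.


-18.000 20.000 -72.000

axis x: (-53.000 − 1) / (3) = -18.000
axis y: (22.000 − 2) / (1) = 20.000
axis θ: (-287.000 − 1) / (4) = -72.000


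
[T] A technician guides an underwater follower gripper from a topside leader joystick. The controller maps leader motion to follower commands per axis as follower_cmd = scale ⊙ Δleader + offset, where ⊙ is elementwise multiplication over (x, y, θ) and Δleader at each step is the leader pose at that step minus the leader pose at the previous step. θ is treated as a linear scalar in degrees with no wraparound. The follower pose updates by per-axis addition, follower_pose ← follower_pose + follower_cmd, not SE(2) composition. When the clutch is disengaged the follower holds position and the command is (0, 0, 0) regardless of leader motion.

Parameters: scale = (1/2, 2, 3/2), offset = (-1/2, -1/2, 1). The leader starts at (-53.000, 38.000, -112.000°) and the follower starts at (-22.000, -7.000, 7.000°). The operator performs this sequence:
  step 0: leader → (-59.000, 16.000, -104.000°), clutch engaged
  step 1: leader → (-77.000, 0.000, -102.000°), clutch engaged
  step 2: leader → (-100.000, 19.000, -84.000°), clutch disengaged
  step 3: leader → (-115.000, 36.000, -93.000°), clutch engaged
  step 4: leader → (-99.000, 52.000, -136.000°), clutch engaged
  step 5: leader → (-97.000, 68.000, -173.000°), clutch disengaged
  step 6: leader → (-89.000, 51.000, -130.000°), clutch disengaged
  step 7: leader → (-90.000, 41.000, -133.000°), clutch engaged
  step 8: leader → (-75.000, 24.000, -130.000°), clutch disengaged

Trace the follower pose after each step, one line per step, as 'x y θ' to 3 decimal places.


step 0: Δleader=(-6.000, -22.000, 8.000°), engaged; cmd=(-3.500, -44.500, 13.000°) → follower=(-25.500, -51.500, 20.000°)
step 1: Δleader=(-18.000, -16.000, 2.000°), engaged; cmd=(-9.500, -32.500, 4.000°) → follower=(-35.000, -84.000, 24.000°)
step 2: Δleader=(-23.000, 19.000, 18.000°), disengaged; cmd=(0,0,0) → follower holds at (-35.000, -84.000, 24.000°)
step 3: Δleader=(-15.000, 17.000, -9.000°), engaged; cmd=(-8.000, 33.500, -12.500°) → follower=(-43.000, -50.500, 11.500°)
step 4: Δleader=(16.000, 16.000, -43.000°), engaged; cmd=(7.500, 31.500, -63.500°) → follower=(-35.500, -19.000, -52.000°)
step 5: Δleader=(2.000, 16.000, -37.000°), disengaged; cmd=(0,0,0) → follower holds at (-35.500, -19.000, -52.000°)
step 6: Δleader=(8.000, -17.000, 43.000°), disengaged; cmd=(0,0,0) → follower holds at (-35.500, -19.000, -52.000°)
step 7: Δleader=(-1.000, -10.000, -3.000°), engaged; cmd=(-1.000, -20.500, -3.500°) → follower=(-36.500, -39.500, -55.500°)
step 8: Δleader=(15.000, -17.000, 3.000°), disengaged; cmd=(0,0,0) → follower holds at (-36.500, -39.500, -55.500°)

-25.500 -51.500 20.000
-35.000 -84.000 24.000
-35.000 -84.000 24.000
-43.000 -50.500 11.500
-35.500 -19.000 -52.000
-35.500 -19.000 -52.000
-35.500 -19.000 -52.000
-36.500 -39.500 -55.500
-36.500 -39.500 -55.500


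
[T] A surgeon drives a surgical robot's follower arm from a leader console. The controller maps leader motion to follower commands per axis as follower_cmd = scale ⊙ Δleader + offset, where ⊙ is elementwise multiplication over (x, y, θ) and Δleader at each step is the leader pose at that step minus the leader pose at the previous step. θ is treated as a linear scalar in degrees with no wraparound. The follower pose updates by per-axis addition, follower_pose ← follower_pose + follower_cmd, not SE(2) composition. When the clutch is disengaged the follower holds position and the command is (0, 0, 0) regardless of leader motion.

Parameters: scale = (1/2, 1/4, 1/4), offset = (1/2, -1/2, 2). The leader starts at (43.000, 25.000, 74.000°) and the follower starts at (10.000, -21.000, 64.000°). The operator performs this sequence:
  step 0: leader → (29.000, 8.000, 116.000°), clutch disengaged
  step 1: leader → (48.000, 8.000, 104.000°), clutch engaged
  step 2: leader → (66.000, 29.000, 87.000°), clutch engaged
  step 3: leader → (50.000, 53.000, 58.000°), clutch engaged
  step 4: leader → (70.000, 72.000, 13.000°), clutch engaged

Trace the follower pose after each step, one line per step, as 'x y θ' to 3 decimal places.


step 0: Δleader=(-14.000, -17.000, 42.000°), disengaged; cmd=(0,0,0) → follower holds at (10.000, -21.000, 64.000°)
step 1: Δleader=(19.000, 0.000, -12.000°), engaged; cmd=(10.000, -0.500, -1.000°) → follower=(20.000, -21.500, 63.000°)
step 2: Δleader=(18.000, 21.000, -17.000°), engaged; cmd=(9.500, 4.750, -2.250°) → follower=(29.500, -16.750, 60.750°)
step 3: Δleader=(-16.000, 24.000, -29.000°), engaged; cmd=(-7.500, 5.500, -5.250°) → follower=(22.000, -11.250, 55.500°)
step 4: Δleader=(20.000, 19.000, -45.000°), engaged; cmd=(10.500, 4.250, -9.250°) → follower=(32.500, -7.000, 46.250°)

10.000 -21.000 64.000
20.000 -21.500 63.000
29.500 -16.750 60.750
22.000 -11.250 55.500
32.500 -7.000 46.250
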